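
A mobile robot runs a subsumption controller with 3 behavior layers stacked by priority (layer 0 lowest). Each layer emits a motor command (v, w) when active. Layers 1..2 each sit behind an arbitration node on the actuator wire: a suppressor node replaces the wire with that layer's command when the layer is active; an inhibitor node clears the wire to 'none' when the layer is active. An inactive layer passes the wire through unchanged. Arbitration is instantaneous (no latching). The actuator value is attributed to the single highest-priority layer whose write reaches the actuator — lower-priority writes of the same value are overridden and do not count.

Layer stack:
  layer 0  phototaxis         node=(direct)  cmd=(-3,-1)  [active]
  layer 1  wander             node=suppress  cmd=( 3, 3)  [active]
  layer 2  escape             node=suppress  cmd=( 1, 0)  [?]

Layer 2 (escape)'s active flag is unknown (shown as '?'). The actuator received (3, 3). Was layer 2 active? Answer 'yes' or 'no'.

no

If layer 2 is active=yes:
  actuator would be (1, 0)
If layer 2 is active=no:
  actuator would be (3, 3)
Observed (3, 3), so layer 2 was idle.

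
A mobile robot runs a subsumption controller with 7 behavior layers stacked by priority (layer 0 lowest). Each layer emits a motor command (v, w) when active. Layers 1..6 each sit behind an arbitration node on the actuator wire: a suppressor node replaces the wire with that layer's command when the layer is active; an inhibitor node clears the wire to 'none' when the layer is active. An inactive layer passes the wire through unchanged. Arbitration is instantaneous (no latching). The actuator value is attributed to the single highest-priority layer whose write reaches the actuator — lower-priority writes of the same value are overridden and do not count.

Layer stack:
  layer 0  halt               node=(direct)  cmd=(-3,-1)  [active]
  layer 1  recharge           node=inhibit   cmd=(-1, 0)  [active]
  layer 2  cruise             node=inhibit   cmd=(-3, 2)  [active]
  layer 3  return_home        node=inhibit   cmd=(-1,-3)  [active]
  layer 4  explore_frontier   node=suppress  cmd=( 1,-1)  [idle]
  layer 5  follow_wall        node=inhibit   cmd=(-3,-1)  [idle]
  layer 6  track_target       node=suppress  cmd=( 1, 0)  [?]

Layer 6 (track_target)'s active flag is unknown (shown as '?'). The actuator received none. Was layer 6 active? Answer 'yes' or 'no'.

no

If layer 6 is active=yes:
  actuator would be (1, 0)
If layer 6 is active=no:
  actuator would be none
Observed none, so layer 6 was idle.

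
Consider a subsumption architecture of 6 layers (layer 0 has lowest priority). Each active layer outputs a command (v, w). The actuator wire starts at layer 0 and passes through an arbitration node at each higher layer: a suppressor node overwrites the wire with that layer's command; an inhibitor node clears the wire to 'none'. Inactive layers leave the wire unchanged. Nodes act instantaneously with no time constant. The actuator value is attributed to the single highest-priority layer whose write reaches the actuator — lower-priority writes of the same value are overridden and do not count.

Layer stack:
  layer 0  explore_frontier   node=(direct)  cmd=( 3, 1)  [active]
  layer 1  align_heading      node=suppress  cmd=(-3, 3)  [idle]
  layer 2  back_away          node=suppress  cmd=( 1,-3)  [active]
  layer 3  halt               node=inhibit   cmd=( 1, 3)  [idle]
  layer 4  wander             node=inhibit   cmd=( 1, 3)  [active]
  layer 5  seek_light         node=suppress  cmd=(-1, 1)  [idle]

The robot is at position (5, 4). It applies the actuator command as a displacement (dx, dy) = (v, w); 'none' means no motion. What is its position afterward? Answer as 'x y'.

[0] explore_frontier on; wire := (3, 1)
[1] align_heading off; pass (3, 1)
[2] back_away on (suppress); wire := (1, -3)
[3] halt off; pass (1, -3)
[4] wander on (inhibit); wire := none
[5] seek_light off; pass none
output none
position: (5, 4) + none = (5, 4)

5 4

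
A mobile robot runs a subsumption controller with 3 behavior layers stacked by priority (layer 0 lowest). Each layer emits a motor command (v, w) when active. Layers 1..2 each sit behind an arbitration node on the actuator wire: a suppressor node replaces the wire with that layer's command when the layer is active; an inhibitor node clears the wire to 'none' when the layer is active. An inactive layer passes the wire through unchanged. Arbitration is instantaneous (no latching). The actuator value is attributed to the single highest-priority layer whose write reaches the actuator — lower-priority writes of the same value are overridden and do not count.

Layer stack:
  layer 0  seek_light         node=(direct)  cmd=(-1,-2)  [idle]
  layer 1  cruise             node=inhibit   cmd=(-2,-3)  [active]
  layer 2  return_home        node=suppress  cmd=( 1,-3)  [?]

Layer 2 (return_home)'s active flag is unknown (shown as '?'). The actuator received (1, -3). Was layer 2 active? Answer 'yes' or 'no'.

yes

If layer 2 is active=yes:
  actuator would be (1, -3)
If layer 2 is active=no:
  actuator would be none
Observed (1, -3), so layer 2 was active.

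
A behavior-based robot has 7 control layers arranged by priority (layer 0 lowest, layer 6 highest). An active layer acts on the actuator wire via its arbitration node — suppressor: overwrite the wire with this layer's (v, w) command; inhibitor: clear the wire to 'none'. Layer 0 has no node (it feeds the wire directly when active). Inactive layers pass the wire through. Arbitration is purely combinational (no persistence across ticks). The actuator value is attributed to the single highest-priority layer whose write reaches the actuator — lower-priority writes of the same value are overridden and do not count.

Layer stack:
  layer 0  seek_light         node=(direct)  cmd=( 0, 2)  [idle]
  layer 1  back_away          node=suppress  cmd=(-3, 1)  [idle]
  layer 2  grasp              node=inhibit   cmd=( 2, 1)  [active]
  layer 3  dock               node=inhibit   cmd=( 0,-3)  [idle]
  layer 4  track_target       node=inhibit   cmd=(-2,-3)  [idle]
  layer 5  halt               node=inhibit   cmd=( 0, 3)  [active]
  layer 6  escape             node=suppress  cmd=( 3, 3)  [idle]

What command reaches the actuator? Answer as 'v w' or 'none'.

[0] seek_light off; wire := none
[1] back_away off; pass none
[2] grasp on (inhibit); wire := none
[3] dock off; pass none
[4] track_target off; pass none
[5] halt on (inhibit); wire := none
[6] escape off; pass none
output none

none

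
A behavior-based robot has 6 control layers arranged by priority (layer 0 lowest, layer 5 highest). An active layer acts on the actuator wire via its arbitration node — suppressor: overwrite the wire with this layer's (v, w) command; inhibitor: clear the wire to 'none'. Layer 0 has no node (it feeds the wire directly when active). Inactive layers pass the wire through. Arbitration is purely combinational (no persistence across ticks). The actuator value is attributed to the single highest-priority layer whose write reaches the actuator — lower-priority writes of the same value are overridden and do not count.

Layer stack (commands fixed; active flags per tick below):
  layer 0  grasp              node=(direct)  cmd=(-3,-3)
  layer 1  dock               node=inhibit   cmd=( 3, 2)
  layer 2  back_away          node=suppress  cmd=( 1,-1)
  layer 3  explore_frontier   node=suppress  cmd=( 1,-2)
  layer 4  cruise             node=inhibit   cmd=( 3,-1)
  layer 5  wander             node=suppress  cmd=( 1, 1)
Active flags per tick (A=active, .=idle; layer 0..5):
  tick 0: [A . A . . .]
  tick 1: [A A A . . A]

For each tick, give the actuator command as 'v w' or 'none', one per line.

1 -1
1 1

tick 0:
  layer 0 (grasp) active — direct: (-3, -3)
  layer 1 (dock) idle — unchanged: (-3, -3)
  layer 2 (back_away) active — suppresses: (1, -1)
  layer 3 (explore_frontier) idle — unchanged: (1, -1)
  layer 4 (cruise) idle — unchanged: (1, -1)
  layer 5 (wander) idle — unchanged: (1, -1)
  → actuator (1, -1)
tick 1:
  layer 0 (grasp) active — direct: (-3, -3)
  layer 1 (dock) active — inhibits: none
  layer 2 (back_away) active — suppresses: (1, -1)
  layer 3 (explore_frontier) idle — unchanged: (1, -1)
  layer 4 (cruise) idle — unchanged: (1, -1)
  layer 5 (wander) active — suppresses: (1, 1)
  → actuator (1, 1)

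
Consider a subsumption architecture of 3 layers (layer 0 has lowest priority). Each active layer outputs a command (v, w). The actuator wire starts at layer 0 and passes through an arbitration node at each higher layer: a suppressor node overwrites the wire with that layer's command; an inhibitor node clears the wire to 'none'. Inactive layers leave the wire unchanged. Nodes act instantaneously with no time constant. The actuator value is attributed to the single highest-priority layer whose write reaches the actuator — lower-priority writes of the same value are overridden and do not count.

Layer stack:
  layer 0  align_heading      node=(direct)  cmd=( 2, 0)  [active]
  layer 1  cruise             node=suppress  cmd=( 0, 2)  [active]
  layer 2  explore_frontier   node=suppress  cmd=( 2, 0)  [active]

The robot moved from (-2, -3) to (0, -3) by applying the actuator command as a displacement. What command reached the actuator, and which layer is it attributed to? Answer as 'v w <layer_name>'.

displacement = (0, -3) − (-2, -3) = (2, 0)
layer 0 (align_heading) active — direct: (2, 0)
layer 1 (cruise) active — suppresses: (0, 2)
layer 2 (explore_frontier) active — suppresses: (2, 0)
→ actuator (2, 0) — from layer 2 (explore_frontier)

2 0 explore_frontier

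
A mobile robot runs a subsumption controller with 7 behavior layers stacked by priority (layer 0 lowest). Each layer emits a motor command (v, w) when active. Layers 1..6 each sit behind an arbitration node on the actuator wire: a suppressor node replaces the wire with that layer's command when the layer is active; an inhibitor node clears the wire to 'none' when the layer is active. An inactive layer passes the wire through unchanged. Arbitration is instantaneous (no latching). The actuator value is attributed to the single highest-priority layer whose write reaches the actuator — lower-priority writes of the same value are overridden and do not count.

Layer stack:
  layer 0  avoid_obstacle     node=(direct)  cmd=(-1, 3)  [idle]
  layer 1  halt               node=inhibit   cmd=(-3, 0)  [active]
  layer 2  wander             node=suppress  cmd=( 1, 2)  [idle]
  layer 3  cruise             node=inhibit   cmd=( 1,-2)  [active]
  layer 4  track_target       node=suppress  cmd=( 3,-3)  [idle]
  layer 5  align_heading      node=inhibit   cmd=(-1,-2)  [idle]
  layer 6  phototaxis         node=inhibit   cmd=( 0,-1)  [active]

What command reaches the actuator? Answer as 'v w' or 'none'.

none

layer 0 (avoid_obstacle) idle — none
layer 1 (halt) active — inhibits: none
layer 2 (wander) idle — unchanged: none
layer 3 (cruise) active — inhibits: none
layer 4 (track_target) idle — unchanged: none
layer 5 (align_heading) idle — unchanged: none
layer 6 (phototaxis) active — inhibits: none
→ actuator none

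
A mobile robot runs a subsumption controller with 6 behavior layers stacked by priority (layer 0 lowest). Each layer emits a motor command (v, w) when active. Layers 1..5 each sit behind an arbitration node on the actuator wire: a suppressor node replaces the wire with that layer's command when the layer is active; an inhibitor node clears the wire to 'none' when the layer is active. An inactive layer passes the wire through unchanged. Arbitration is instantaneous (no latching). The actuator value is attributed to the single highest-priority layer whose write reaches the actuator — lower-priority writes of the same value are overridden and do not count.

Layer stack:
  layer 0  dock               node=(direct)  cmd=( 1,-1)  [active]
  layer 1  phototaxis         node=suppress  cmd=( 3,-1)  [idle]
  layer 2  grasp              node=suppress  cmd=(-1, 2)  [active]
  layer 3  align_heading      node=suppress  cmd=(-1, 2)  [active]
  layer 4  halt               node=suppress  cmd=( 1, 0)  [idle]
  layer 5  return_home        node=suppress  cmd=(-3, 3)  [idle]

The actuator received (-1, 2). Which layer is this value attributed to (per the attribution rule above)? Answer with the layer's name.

align_heading

L0 dock: active, feeds wire = (1, -1)
L1 phototaxis: idle → wire stays (1, -1)
L2 grasp: active, suppressor → wire = (-1, 2)
L3 align_heading: active, suppressor → wire = (-1, 2)
L4 halt: idle → wire stays (-1, 2)
L5 return_home: idle → wire stays (-1, 2)
actuator = (-1, 2)
last writer: layer 3 = align_heading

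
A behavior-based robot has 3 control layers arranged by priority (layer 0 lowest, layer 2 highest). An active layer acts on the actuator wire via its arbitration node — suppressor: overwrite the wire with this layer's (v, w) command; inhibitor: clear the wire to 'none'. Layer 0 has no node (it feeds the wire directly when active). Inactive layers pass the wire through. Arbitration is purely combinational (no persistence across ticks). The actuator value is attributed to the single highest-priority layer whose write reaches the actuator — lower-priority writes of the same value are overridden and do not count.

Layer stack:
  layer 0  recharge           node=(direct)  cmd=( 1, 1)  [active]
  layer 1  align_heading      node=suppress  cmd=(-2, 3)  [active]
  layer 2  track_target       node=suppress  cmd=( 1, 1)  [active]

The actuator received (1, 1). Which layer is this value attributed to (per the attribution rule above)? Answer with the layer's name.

layer 0 (recharge) active — direct: (1, 1)
layer 1 (align_heading) active — suppresses: (-2, 3)
layer 2 (track_target) active — suppresses: (1, 1)
→ actuator (1, 1)
last writer: layer 2 = track_target

track_target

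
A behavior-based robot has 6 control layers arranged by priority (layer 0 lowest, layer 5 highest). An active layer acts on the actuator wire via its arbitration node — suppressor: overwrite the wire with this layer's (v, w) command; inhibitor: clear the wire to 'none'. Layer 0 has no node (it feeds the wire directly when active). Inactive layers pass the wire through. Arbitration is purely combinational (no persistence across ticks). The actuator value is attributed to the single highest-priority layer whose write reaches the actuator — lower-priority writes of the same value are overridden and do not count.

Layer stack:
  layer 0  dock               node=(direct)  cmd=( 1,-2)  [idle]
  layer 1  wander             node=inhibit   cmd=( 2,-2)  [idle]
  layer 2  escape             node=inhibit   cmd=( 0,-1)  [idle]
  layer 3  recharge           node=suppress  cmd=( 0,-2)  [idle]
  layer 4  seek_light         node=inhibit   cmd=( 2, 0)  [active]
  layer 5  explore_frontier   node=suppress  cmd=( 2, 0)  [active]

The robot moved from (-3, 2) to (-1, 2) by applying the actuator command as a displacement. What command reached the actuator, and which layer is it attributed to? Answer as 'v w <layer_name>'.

displacement = (-1, 2) − (-3, 2) = (2, 0)
[0] dock off; wire := none
[1] wander off; pass none
[2] escape off; pass none
[3] recharge off; pass none
[4] seek_light on (inhibit); wire := none
[5] explore_frontier on (suppress); wire := (2, 0)
output (2, 0) — from layer 5 (explore_frontier)

2 0 explore_frontier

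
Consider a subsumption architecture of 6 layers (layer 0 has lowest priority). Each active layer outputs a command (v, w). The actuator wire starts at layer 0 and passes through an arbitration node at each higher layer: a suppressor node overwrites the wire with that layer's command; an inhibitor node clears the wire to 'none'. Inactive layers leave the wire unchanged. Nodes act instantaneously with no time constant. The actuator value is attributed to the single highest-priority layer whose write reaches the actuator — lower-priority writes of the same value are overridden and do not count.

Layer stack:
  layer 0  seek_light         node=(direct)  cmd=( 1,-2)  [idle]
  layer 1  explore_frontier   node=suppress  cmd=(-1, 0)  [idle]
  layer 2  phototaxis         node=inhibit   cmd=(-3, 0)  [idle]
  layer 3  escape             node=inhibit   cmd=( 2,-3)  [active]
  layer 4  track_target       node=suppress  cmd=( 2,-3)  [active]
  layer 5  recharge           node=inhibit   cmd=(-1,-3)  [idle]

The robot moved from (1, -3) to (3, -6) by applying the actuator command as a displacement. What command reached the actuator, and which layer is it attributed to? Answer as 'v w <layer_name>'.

2 -3 track_target

displacement = (3, -6) − (1, -3) = (2, -3)
[0] seek_light off; wire := none
[1] explore_frontier off; pass none
[2] phototaxis off; pass none
[3] escape on (inhibit); wire := none
[4] track_target on (suppress); wire := (2, -3)
[5] recharge off; pass (2, -3)
output (2, -3) — from layer 4 (track_target)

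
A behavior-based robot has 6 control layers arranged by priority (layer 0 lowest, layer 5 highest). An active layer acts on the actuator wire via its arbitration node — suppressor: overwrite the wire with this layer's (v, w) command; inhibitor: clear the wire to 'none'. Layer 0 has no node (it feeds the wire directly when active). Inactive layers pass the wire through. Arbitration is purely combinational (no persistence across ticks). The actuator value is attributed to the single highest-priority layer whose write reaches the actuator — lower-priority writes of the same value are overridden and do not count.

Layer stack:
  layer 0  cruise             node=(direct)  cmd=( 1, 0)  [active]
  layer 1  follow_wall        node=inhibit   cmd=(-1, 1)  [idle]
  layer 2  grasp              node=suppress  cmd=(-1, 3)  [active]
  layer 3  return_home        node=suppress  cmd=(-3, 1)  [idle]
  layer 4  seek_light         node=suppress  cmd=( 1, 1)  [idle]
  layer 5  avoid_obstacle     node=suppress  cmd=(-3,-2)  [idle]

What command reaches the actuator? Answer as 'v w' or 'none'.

-1 3

layer 0 (cruise) active — direct: (1, 0)
layer 1 (follow_wall) idle — unchanged: (1, 0)
layer 2 (grasp) active — suppresses: (-1, 3)
layer 3 (return_home) idle — unchanged: (-1, 3)
layer 4 (seek_light) idle — unchanged: (-1, 3)
layer 5 (avoid_obstacle) idle — unchanged: (-1, 3)
→ actuator (-1, 3)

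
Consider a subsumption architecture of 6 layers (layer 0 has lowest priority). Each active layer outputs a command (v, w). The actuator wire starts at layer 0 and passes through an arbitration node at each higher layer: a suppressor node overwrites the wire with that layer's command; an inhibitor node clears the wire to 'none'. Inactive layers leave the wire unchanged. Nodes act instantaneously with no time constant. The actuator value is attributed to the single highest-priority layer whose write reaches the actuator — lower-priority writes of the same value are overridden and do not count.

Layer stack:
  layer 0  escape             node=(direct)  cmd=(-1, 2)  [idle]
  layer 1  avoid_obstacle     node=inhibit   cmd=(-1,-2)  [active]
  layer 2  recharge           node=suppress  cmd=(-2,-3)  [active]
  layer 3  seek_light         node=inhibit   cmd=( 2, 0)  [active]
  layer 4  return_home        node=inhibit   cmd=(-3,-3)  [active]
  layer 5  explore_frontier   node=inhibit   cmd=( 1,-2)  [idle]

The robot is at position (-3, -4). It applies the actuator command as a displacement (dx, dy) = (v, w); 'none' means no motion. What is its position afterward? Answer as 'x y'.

L0 escape: idle → wire = none
L1 avoid_obstacle: active, inhibitor → wire = none
L2 recharge: active, suppressor → wire = (-2, -3)
L3 seek_light: active, inhibitor → wire = none
L4 return_home: active, inhibitor → wire = none
L5 explore_frontier: idle → wire stays none
actuator = none
position: (-3, -4) + none = (-3, -4)

-3 -4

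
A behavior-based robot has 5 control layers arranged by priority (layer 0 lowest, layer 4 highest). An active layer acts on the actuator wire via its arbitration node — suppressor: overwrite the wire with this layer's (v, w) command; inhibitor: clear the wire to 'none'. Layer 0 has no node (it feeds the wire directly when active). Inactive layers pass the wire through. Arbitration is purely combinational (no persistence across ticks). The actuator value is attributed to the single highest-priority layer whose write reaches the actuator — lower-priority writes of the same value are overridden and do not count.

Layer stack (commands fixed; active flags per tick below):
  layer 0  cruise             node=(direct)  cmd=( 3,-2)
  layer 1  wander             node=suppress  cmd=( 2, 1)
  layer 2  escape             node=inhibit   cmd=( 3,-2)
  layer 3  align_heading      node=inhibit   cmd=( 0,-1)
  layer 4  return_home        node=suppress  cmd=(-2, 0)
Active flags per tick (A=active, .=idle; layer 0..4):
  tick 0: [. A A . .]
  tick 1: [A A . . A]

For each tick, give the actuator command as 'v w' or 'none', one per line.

none
-2 0

tick 0:
  [0] cruise off; wire := none
  [1] wander on (suppress); wire := (2, 1)
  [2] escape on (inhibit); wire := none
  [3] align_heading off; pass none
  [4] return_home off; pass none
  output none
tick 1:
  [0] cruise on; wire := (3, -2)
  [1] wander on (suppress); wire := (2, 1)
  [2] escape off; pass (2, 1)
  [3] align_heading off; pass (2, 1)
  [4] return_home on (suppress); wire := (-2, 0)
  output (-2, 0)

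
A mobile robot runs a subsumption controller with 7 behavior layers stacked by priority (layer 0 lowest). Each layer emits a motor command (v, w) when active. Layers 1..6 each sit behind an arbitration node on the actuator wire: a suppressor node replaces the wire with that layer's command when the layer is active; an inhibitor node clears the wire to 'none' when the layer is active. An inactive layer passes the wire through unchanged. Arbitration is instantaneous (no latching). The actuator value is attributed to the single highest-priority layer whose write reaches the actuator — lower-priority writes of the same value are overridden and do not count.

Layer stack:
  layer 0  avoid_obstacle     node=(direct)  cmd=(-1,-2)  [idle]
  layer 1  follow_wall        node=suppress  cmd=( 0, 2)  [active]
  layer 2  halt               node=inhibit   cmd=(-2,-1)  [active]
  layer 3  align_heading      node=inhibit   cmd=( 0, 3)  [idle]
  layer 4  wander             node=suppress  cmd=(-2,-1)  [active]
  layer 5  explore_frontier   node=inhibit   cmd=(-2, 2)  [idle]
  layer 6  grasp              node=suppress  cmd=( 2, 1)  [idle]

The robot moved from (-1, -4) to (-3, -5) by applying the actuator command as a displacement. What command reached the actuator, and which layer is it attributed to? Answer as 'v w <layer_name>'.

-2 -1 wander

displacement = (-3, -5) − (-1, -4) = (-2, -1)
L0 avoid_obstacle: idle → wire = none
L1 follow_wall: active, suppressor → wire = (0, 2)
L2 halt: active, inhibitor → wire = none
L3 align_heading: idle → wire stays none
L4 wander: active, suppressor → wire = (-2, -1)
L5 explore_frontier: idle → wire stays (-2, -1)
L6 grasp: idle → wire stays (-2, -1)
actuator = (-2, -1) — from layer 4 (wander)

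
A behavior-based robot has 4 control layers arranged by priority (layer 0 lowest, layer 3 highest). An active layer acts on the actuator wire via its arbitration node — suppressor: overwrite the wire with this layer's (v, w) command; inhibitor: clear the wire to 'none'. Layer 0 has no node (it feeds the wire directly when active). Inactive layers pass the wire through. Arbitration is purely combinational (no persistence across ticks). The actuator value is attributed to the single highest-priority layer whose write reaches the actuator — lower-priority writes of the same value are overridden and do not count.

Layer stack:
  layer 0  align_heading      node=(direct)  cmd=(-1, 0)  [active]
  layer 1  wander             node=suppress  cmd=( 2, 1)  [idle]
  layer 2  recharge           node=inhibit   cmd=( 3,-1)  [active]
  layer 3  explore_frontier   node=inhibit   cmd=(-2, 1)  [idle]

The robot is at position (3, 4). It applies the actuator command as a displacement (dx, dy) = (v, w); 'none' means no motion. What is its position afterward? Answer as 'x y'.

3 4

L0 align_heading: active, feeds wire = (-1, 0)
L1 wander: idle → wire stays (-1, 0)
L2 recharge: active, inhibitor → wire = none
L3 explore_frontier: idle → wire stays none
actuator = none
position: (3, 4) + none = (3, 4)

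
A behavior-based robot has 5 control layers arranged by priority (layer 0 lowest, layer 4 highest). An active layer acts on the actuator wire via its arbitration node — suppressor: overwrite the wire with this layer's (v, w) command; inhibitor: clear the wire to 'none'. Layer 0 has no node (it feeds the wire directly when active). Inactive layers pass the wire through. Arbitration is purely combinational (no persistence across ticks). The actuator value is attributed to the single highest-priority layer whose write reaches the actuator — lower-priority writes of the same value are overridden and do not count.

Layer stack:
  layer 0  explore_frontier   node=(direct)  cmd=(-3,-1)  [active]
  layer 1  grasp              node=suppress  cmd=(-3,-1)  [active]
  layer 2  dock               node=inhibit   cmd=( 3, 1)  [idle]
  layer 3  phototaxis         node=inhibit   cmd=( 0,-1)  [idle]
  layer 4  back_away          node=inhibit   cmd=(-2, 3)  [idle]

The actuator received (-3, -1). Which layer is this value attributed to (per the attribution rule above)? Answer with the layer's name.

L0 explore_frontier: active, feeds wire = (-3, -1)
L1 grasp: active, suppressor → wire = (-3, -1)
L2 dock: idle → wire stays (-3, -1)
L3 phototaxis: idle → wire stays (-3, -1)
L4 back_away: idle → wire stays (-3, -1)
actuator = (-3, -1)
last writer: layer 1 = grasp

grasp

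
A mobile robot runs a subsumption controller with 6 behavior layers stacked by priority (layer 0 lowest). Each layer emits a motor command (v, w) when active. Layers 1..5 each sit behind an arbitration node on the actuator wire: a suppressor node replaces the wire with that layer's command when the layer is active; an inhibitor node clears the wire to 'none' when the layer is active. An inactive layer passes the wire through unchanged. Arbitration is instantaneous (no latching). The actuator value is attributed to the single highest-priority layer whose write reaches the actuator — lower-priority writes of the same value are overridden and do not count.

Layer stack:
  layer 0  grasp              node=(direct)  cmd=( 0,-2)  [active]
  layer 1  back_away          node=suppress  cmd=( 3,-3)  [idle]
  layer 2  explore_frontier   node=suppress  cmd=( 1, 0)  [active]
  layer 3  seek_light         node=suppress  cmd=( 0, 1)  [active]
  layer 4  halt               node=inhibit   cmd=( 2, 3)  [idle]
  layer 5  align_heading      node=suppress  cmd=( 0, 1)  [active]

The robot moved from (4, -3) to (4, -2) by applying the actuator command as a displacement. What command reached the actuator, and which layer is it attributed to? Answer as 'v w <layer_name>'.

0 1 align_heading

displacement = (4, -2) − (4, -3) = (0, 1)
layer 0 (grasp) active — direct: (0, -2)
layer 1 (back_away) idle — unchanged: (0, -2)
layer 2 (explore_frontier) active — suppresses: (1, 0)
layer 3 (seek_light) active — suppresses: (0, 1)
layer 4 (halt) idle — unchanged: (0, 1)
layer 5 (align_heading) active — suppresses: (0, 1)
→ actuator (0, 1) — from layer 5 (align_heading)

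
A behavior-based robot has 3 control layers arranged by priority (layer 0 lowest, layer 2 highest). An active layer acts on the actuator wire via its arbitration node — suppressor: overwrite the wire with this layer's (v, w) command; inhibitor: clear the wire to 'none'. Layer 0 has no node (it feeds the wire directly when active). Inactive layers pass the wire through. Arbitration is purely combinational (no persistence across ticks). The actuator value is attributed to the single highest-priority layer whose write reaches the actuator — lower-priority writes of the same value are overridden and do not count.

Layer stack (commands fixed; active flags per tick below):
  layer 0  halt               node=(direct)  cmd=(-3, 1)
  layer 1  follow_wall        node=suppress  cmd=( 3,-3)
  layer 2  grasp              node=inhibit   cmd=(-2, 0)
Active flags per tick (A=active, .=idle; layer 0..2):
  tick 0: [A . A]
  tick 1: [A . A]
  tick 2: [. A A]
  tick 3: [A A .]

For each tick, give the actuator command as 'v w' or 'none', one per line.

tick 0:
  L0 halt: active, feeds wire = (-3, 1)
  L1 follow_wall: idle → wire stays (-3, 1)
  L2 grasp: active, inhibitor → wire = none
  actuator = none
tick 1:
  L0 halt: active, feeds wire = (-3, 1)
  L1 follow_wall: idle → wire stays (-3, 1)
  L2 grasp: active, inhibitor → wire = none
  actuator = none
tick 2:
  L0 halt: idle → wire = none
  L1 follow_wall: active, suppressor → wire = (3, -3)
  L2 grasp: active, inhibitor → wire = none
  actuator = none
tick 3:
  L0 halt: active, feeds wire = (-3, 1)
  L1 follow_wall: active, suppressor → wire = (3, -3)
  L2 grasp: idle → wire stays (3, -3)
  actuator = (3, -3)

none
none
none
3 -3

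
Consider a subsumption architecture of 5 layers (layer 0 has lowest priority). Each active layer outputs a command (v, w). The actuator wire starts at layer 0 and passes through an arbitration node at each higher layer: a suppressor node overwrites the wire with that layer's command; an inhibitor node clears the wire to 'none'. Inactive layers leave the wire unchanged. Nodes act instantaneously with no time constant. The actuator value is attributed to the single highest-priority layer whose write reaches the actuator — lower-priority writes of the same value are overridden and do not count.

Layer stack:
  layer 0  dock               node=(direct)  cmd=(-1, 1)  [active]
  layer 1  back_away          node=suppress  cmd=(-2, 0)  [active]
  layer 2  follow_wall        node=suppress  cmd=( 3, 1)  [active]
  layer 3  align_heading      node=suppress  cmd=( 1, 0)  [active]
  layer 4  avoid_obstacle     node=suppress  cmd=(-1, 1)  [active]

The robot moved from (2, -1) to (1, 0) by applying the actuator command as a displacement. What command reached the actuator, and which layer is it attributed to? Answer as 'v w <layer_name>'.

-1 1 avoid_obstacle

displacement = (1, 0) − (2, -1) = (-1, 1)
L0 dock: active, feeds wire = (-1, 1)
L1 back_away: active, suppressor → wire = (-2, 0)
L2 follow_wall: active, suppressor → wire = (3, 1)
L3 align_heading: active, suppressor → wire = (1, 0)
L4 avoid_obstacle: active, suppressor → wire = (-1, 1)
actuator = (-1, 1) — from layer 4 (avoid_obstacle)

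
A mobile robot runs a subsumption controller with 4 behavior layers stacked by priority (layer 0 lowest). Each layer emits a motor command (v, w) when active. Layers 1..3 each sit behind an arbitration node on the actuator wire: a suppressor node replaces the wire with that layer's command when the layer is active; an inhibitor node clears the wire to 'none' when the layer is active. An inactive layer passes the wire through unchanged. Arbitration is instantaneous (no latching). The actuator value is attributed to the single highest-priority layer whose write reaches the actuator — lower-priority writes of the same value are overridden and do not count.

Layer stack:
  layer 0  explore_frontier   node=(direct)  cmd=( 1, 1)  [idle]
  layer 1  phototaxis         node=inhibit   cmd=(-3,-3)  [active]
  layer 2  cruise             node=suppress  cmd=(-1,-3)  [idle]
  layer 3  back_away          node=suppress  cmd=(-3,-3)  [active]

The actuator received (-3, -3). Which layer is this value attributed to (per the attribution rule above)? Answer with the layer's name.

layer 0 (explore_frontier) idle — none
layer 1 (phototaxis) active — inhibits: none
layer 2 (cruise) idle — unchanged: none
layer 3 (back_away) active — suppresses: (-3, -3)
→ actuator (-3, -3)
last writer: layer 3 = back_away

back_away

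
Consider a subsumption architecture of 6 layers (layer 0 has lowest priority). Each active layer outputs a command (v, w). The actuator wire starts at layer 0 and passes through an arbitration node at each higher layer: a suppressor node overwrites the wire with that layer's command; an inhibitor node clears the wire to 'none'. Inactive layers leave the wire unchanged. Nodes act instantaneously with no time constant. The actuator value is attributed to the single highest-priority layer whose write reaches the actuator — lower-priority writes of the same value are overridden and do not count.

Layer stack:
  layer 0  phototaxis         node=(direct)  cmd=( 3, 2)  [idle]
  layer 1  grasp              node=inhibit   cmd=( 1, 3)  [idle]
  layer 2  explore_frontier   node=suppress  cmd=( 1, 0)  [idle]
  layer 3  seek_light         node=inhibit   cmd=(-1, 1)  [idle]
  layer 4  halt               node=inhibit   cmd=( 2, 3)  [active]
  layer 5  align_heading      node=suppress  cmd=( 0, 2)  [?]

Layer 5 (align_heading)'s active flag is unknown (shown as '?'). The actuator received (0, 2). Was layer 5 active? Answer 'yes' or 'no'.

If layer 5 is active=yes:
  actuator would be (0, 2)
If layer 5 is active=no:
  actuator would be none
Observed (0, 2), so layer 5 was active.

yes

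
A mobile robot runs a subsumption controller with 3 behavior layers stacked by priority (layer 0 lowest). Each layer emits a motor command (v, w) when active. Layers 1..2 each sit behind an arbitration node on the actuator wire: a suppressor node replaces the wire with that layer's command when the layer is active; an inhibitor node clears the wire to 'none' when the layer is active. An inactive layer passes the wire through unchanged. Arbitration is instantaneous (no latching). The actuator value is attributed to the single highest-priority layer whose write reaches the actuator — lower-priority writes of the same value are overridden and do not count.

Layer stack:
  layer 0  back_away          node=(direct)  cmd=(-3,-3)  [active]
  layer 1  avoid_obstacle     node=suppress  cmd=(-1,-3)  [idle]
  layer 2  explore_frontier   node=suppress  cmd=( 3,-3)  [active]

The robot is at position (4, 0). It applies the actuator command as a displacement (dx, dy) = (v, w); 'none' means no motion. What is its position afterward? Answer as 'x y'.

7 -3

[0] back_away on; wire := (-3, -3)
[1] avoid_obstacle off; pass (-3, -3)
[2] explore_frontier on (suppress); wire := (3, -3)
output (3, -3)
position: (4, 0) + (3, -3) = (7, -3)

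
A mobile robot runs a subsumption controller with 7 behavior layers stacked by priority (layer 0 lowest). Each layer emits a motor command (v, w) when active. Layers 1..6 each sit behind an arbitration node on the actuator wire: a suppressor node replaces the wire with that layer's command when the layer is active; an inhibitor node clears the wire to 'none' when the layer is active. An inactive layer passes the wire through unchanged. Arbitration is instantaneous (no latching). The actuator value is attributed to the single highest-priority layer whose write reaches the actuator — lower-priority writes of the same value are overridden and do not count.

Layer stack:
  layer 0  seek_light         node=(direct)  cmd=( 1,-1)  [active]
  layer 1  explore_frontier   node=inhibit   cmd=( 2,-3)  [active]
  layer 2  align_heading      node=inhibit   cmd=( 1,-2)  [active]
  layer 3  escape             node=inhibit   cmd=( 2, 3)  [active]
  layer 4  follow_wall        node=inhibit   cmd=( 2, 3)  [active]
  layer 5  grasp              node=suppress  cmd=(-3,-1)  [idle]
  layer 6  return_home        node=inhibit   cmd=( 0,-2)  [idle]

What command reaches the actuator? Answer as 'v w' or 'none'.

L0 seek_light: active, feeds wire = (1, -1)
L1 explore_frontier: active, inhibitor → wire = none
L2 align_heading: active, inhibitor → wire = none
L3 escape: active, inhibitor → wire = none
L4 follow_wall: active, inhibitor → wire = none
L5 grasp: idle → wire stays none
L6 return_home: idle → wire stays none
actuator = none

none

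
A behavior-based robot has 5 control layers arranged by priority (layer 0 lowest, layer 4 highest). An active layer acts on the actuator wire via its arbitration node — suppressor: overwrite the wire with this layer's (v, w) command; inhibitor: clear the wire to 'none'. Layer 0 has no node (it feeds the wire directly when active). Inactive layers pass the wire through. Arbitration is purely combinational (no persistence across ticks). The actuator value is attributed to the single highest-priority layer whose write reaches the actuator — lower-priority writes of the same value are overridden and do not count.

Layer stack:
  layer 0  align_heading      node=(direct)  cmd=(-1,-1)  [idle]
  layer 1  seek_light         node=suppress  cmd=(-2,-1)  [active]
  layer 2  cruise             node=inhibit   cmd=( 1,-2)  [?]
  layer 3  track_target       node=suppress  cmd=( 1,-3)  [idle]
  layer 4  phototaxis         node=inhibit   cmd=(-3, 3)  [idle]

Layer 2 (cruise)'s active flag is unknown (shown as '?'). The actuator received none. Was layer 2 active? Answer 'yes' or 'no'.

If layer 2 is active=yes:
  actuator would be none
If layer 2 is active=no:
  actuator would be (-2, -1)
Observed none, so layer 2 was active.

yes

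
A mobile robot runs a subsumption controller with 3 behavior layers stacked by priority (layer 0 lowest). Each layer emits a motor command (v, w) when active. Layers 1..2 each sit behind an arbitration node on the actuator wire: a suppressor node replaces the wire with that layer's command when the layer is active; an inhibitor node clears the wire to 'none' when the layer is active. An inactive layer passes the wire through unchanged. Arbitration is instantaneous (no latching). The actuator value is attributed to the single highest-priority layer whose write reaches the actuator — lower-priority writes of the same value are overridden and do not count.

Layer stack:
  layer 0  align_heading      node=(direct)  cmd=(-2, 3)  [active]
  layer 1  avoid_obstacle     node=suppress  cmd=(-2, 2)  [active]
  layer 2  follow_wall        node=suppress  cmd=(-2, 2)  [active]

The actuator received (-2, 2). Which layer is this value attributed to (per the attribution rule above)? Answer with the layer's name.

follow_wall

L0 align_heading: active, feeds wire = (-2, 3)
L1 avoid_obstacle: active, suppressor → wire = (-2, 2)
L2 follow_wall: active, suppressor → wire = (-2, 2)
actuator = (-2, 2)
last writer: layer 2 = follow_wall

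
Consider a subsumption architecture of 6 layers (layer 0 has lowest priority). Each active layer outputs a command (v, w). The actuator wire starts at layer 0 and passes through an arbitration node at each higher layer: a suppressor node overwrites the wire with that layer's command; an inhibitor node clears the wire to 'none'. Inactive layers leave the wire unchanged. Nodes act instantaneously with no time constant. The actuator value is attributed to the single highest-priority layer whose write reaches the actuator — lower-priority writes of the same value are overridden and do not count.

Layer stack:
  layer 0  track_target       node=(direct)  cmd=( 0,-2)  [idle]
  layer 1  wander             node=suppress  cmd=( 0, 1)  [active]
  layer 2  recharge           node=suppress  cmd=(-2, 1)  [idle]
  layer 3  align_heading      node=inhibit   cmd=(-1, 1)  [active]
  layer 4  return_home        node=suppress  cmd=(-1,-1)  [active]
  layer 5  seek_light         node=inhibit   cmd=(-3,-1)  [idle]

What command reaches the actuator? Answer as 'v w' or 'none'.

L0 track_target: idle → wire = none
L1 wander: active, suppressor → wire = (0, 1)
L2 recharge: idle → wire stays (0, 1)
L3 align_heading: active, inhibitor → wire = none
L4 return_home: active, suppressor → wire = (-1, -1)
L5 seek_light: idle → wire stays (-1, -1)
actuator = (-1, -1)

-1 -1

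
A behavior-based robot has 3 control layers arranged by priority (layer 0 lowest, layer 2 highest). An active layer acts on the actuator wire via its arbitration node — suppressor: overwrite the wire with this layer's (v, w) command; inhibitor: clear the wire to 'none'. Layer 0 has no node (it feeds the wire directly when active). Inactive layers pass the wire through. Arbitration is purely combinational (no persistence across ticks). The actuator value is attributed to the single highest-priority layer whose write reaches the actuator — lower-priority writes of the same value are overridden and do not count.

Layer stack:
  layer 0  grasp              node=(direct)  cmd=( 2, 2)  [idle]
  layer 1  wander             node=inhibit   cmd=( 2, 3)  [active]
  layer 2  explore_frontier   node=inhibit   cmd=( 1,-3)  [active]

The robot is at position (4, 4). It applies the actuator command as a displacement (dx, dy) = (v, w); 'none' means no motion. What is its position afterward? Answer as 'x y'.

[0] grasp off; wire := none
[1] wander on (inhibit); wire := none
[2] explore_frontier on (inhibit); wire := none
output none
position: (4, 4) + none = (4, 4)

4 4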